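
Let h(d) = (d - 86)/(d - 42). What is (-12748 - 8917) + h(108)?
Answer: -64994/3 ≈ -21665.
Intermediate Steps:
h(d) = (-86 + d)/(-42 + d)
(-12748 - 8917) + h(108) = (-12748 - 8917) + (-86 + 108)/(-42 + 108) = -21665 + 22/66 = -21665 + (1/66)*22 = -21665 + ⅓ = -64994/3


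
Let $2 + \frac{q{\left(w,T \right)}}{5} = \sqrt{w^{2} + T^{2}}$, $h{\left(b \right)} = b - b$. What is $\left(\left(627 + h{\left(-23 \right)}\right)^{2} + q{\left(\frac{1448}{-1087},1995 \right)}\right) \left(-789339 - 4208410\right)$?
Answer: $-1964710089131 - \frac{24988745 \sqrt{4702676255929}}{1087} \approx -2.0146 \cdot 10^{12}$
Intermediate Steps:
$h{\left(b \right)} = 0$
$q{\left(w,T \right)} = -10 + 5 \sqrt{T^{2} + w^{2}}$ ($q{\left(w,T \right)} = -10 + 5 \sqrt{w^{2} + T^{2}} = -10 + 5 \sqrt{T^{2} + w^{2}}$)
$\left(\left(627 + h{\left(-23 \right)}\right)^{2} + q{\left(\frac{1448}{-1087},1995 \right)}\right) \left(-789339 - 4208410\right) = \left(\left(627 + 0\right)^{2} - \left(10 - 5 \sqrt{1995^{2} + \left(\frac{1448}{-1087}\right)^{2}}\right)\right) \left(-789339 - 4208410\right) = \left(627^{2} - \left(10 - 5 \sqrt{3980025 + \left(1448 \left(- \frac{1}{1087}\right)\right)^{2}}\right)\right) \left(-4997749\right) = \left(393129 - \left(10 - 5 \sqrt{3980025 + \left(- \frac{1448}{1087}\right)^{2}}\right)\right) \left(-4997749\right) = \left(393129 - \left(10 - 5 \sqrt{3980025 + \frac{2096704}{1181569}}\right)\right) \left(-4997749\right) = \left(393129 - \left(10 - 5 \sqrt{\frac{4702676255929}{1181569}}\right)\right) \left(-4997749\right) = \left(393129 - \left(10 - 5 \frac{\sqrt{4702676255929}}{1087}\right)\right) \left(-4997749\right) = \left(393129 - \left(10 - \frac{5 \sqrt{4702676255929}}{1087}\right)\right) \left(-4997749\right) = \left(393119 + \frac{5 \sqrt{4702676255929}}{1087}\right) \left(-4997749\right) = -1964710089131 - \frac{24988745 \sqrt{4702676255929}}{1087}$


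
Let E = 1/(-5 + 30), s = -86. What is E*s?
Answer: -86/25 ≈ -3.4400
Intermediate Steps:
E = 1/25 ≈ 0.040000
E*s = (1/25)*(-86) = -86/25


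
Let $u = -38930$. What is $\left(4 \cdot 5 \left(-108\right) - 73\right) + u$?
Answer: $-41163$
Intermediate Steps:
$\left(4 \cdot 5 \left(-108\right) - 73\right) + u = \left(4 \cdot 5 \left(-108\right) - 73\right) - 38930 = \left(20 \left(-108\right) - 73\right) - 38930 = \left(-2160 - 73\right) - 38930 = -2233 - 38930 = -41163$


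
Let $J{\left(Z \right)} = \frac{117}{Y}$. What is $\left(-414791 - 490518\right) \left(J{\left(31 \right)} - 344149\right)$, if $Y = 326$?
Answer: $\frac{101568841054213}{326} \approx 3.1156 \cdot 10^{11}$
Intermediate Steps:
$J{\left(Z \right)} = \frac{117}{326}$
$\left(-414791 - 490518\right) \left(J{\left(31 \right)} - 344149\right) = \left(-414791 - 490518\right) \left(\frac{117}{326} - 344149\right) = \left(-905309\right) \left(- \frac{112192457}{326}\right) = \frac{101568841054213}{326}$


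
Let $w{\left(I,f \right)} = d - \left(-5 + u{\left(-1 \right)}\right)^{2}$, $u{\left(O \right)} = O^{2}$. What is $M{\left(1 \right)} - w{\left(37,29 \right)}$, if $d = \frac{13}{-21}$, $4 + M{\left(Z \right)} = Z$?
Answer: $\frac{286}{21} \approx 13.619$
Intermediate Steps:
$M{\left(Z \right)} = -4 + Z$
$d = - \frac{13}{21}$ ($d = 13 \left(- \frac{1}{21}\right) = - \frac{13}{21} \approx -0.61905$)
$w{\left(I,f \right)} = - \frac{349}{21}$ ($w{\left(I,f \right)} = - \frac{13}{21} - \left(-5 + \left(-1\right)^{2}\right)^{2} = - \frac{13}{21} - \left(-5 + 1\right)^{2} = - \frac{13}{21} - \left(-4\right)^{2} = - \frac{13}{21} - 16 = - \frac{349}{21}$)
$M{\left(1 \right)} - w{\left(37,29 \right)} = \left(-4 + 1\right) - - \frac{349}{21} = -3 + \frac{349}{21} = \frac{286}{21}$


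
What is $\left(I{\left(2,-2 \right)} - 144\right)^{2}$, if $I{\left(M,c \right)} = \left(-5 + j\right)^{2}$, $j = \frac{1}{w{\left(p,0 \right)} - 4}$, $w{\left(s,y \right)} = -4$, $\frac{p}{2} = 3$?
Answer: $\frac{56776225}{4096} \approx 13861.0$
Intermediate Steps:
$p = 6$ ($p = 2 \cdot 3 = 6$)
$j = - \frac{1}{8}$ ($j = \frac{1}{-4 - 4} = \frac{1}{-8} = - \frac{1}{8} \approx -0.125$)
$I{\left(M,c \right)} = \frac{1681}{64}$ ($I{\left(M,c \right)} = \left(-5 - \frac{1}{8}\right)^{2} = \left(- \frac{41}{8}\right)^{2} = \frac{1681}{64}$)
$\left(I{\left(2,-2 \right)} - 144\right)^{2} = \left(\frac{1681}{64} - 144\right)^{2} = \left(- \frac{7535}{64}\right)^{2} = \frac{56776225}{4096}$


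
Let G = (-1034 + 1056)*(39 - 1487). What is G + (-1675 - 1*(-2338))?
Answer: -31193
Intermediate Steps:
G = -31856 (G = 22*(-1448) = -31856)
G + (-1675 - 1*(-2338)) = -31856 + (-1675 - 1*(-2338)) = -31856 + (-1675 + 2338) = -31856 + 663 = -31193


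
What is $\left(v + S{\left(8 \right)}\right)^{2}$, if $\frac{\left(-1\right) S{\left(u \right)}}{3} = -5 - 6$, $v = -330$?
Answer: $88209$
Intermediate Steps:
$S{\left(u \right)} = 33$ ($S{\left(u \right)} = - 3 \left(-5 - 6\right) = \left(-3\right) \left(-11\right) = 33$)
$\left(v + S{\left(8 \right)}\right)^{2} = \left(-330 + 33\right)^{2} = \left(-297\right)^{2} = 88209$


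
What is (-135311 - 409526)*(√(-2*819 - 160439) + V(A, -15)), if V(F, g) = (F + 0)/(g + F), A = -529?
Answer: -288218773/544 - 544837*I*√162077 ≈ -5.2981e+5 - 2.1934e+8*I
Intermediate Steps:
V(F, g) = F/(F + g)
(-135311 - 409526)*(√(-2*819 - 160439) + V(A, -15)) = (-135311 - 409526)*(√(-2*819 - 160439) - 529/(-529 - 15)) = -544837*(√(-1638 - 160439) - 529/(-544)) = -544837*(√(-162077) - 529*(-1/544)) = -544837*(I*√162077 + 529/544) = -544837*(529/544 + I*√162077) = -288218773/544 - 544837*I*√162077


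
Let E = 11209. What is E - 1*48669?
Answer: -37460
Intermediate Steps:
E - 1*48669 = 11209 - 1*48669 = 11209 - 48669 = -37460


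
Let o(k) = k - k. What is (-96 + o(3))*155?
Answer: -14880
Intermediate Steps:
o(k) = 0
(-96 + o(3))*155 = (-96 + 0)*155 = -96*155 = -14880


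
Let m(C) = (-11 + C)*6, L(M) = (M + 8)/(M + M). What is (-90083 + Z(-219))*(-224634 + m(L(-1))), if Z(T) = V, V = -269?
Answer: 20303991792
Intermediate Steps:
Z(T) = -269
L(M) = (8 + M)/(2*M) (L(M) = (8 + M)/((2*M)) = (8 + M)*(1/(2*M)) = (8 + M)/(2*M))
m(C) = -66 + 6*C
(-90083 + Z(-219))*(-224634 + m(L(-1))) = (-90083 - 269)*(-224634 + (-66 + 6*((½)*(8 - 1)/(-1)))) = -90352*(-224634 + (-66 + 6*((½)*(-1)*7))) = -90352*(-224634 + (-66 + 6*(-7/2))) = -90352*(-224634 + (-66 - 21)) = -90352*(-224634 - 87) = -90352*(-224721) = 20303991792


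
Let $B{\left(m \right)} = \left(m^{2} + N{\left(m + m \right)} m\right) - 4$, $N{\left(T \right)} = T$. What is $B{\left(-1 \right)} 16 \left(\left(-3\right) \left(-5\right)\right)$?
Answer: $-240$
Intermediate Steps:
$B{\left(m \right)} = -4 + 3 m^{2}$ ($B{\left(m \right)} = \left(m^{2} + \left(m + m\right) m\right) - 4 = \left(m^{2} + 2 m m\right) - 4 = \left(m^{2} + 2 m^{2}\right) - 4 = 3 m^{2} - 4 = -4 + 3 m^{2}$)
$B{\left(-1 \right)} 16 \left(\left(-3\right) \left(-5\right)\right) = \left(-4 + 3 \left(-1\right)^{2}\right) 16 \left(\left(-3\right) \left(-5\right)\right) = \left(-4 + 3 \cdot 1\right) 16 \cdot 15 = \left(-4 + 3\right) 16 \cdot 15 = \left(-1\right) 16 \cdot 15 = \left(-16\right) 15 = -240$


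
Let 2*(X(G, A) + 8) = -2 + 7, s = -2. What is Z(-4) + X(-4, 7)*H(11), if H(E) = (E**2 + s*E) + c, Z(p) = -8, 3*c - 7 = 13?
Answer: -3535/6 ≈ -589.17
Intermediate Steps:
c = 20/3 (c = 7/3 + (1/3)*13 = 7/3 + 13/3 = 20/3 ≈ 6.6667)
X(G, A) = -11/2 (X(G, A) = -8 + (-2 + 7)/2 = -8 + (1/2)*5 = -8 + 5/2 = -11/2)
H(E) = 20/3 + E**2 - 2*E (H(E) = (E**2 - 2*E) + 20/3 = 20/3 + E**2 - 2*E)
Z(-4) + X(-4, 7)*H(11) = -8 - 11*(20/3 + 11**2 - 2*11)/2 = -8 - 11*(20/3 + 121 - 22)/2 = -8 - 11/2*317/3 = -8 - 3487/6 = -3535/6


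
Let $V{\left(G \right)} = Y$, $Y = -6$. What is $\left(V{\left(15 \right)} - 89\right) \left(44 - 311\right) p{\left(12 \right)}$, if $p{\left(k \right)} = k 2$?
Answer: $608760$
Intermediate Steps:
$V{\left(G \right)} = -6$
$p{\left(k \right)} = 2 k$
$\left(V{\left(15 \right)} - 89\right) \left(44 - 311\right) p{\left(12 \right)} = \left(-6 - 89\right) \left(44 - 311\right) 2 \cdot 12 = \left(-95\right) \left(-267\right) 24 = 25365 \cdot 24 = 608760$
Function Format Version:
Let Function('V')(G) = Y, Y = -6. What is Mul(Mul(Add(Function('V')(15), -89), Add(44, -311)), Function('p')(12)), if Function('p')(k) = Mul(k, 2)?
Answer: 608760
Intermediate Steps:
Function('V')(G) = -6
Function('p')(k) = Mul(2, k)
Mul(Mul(Add(Function('V')(15), -89), Add(44, -311)), Function('p')(12)) = Mul(Mul(Add(-6, -89), Add(44, -311)), Mul(2, 12)) = Mul(Mul(-95, -267), 24) = Mul(25365, 24) = 608760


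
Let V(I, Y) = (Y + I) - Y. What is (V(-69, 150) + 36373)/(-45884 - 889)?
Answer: -36304/46773 ≈ -0.77617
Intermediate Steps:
V(I, Y) = I (V(I, Y) = (I + Y) - Y = I)
(V(-69, 150) + 36373)/(-45884 - 889) = (-69 + 36373)/(-45884 - 889) = 36304/(-46773) = 36304*(-1/46773) = -36304/46773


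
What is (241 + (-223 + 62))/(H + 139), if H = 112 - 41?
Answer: 8/21 ≈ 0.38095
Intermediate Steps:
H = 71
(241 + (-223 + 62))/(H + 139) = (241 + (-223 + 62))/(71 + 139) = (241 - 161)/210 = 80*(1/210) = 8/21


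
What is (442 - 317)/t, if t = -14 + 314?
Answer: 5/12 ≈ 0.41667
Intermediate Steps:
t = 300
(442 - 317)/t = (442 - 317)/300 = 125*(1/300) = 5/12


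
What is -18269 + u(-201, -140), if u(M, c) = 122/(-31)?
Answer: -566461/31 ≈ -18273.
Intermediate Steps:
u(M, c) = -122/31 (u(M, c) = 122*(-1/31) = -122/31)
-18269 + u(-201, -140) = -18269 - 122/31 = -566461/31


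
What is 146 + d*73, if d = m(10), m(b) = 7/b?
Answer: 1971/10 ≈ 197.10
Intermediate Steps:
d = 7/10 ≈ 0.70000
146 + d*73 = 146 + (7/10)*73 = 146 + 511/10 = 1971/10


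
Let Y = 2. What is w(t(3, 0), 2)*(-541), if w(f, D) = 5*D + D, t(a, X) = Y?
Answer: -6492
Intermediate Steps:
t(a, X) = 2
w(f, D) = 6*D
w(t(3, 0), 2)*(-541) = (6*2)*(-541) = 12*(-541) = -6492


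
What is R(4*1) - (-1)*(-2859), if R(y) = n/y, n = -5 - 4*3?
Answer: -11453/4 ≈ -2863.3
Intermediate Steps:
n = -17 (n = -5 - 12 = -17)
R(y) = -17/y
R(4*1) - (-1)*(-2859) = -17/(4*1) - (-1)*(-2859) = -17/4 - 1*2859 = -17*1/4 - 2859 = -17/4 - 2859 = -11453/4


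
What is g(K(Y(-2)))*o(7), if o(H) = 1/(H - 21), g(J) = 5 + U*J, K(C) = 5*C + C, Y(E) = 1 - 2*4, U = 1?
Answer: 37/14 ≈ 2.6429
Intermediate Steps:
Y(E) = -7 (Y(E) = 1 - 8 = -7)
K(C) = 6*C
g(J) = 5 + J (g(J) = 5 + 1*J = 5 + J)
o(H) = 1/(-21 + H)
g(K(Y(-2)))*o(7) = (5 + 6*(-7))/(-21 + 7) = (5 - 42)/(-14) = -37*(-1/14) = 37/14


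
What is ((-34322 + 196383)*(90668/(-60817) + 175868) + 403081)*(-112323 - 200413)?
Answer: -542089094035287375520/60817 ≈ -8.9134e+15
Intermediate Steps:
((-34322 + 196383)*(90668/(-60817) + 175868) + 403081)*(-112323 - 200413) = (162061*(90668*(-1/60817) + 175868) + 403081)*(-312736) = (162061*(-90668/60817 + 175868) + 403081)*(-312736) = (162061*(10695673488/60817) + 403081)*(-312736) = (1733351541138768/60817 + 403081)*(-312736) = (1733376055315945/60817)*(-312736) = -542089094035287375520/60817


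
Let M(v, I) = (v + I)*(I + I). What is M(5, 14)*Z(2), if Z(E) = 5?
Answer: 2660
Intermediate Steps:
M(v, I) = 2*I*(I + v) (M(v, I) = (I + v)*(2*I) = 2*I*(I + v))
M(5, 14)*Z(2) = (2*14*(14 + 5))*5 = (2*14*19)*5 = 532*5 = 2660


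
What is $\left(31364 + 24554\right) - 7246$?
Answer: $48672$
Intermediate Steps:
$\left(31364 + 24554\right) - 7246 = 55918 - 7246 = 48672$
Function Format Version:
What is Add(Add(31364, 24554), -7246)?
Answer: 48672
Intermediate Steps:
Add(Add(31364, 24554), -7246) = Add(55918, -7246) = 48672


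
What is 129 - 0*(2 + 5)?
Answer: 129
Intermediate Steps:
129 - 0*(2 + 5) = 129 - 0*7 = 129 - 50*0 = 129 + 0 = 129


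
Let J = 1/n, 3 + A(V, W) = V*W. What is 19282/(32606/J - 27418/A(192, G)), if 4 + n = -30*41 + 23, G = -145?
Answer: -268434363/549702469810 ≈ -0.00048833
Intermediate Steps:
n = -1211 (n = -4 + (-30*41 + 23) = -4 + (-1230 + 23) = -4 - 1207 = -1211)
A(V, W) = -3 + V*W
J = -1/1211 (J = 1/(-1211) = -1/1211 ≈ -0.00082576)
19282/(32606/J - 27418/A(192, G)) = 19282/(32606/(-1/1211) - 27418/(-3 + 192*(-145))) = 19282/(32606*(-1211) - 27418/(-3 - 27840)) = 19282/(-39485866 - 27418/(-27843)) = 19282/(-39485866 - 27418*(-1/27843)) = 19282/(-39485866 + 27418/27843) = 19282/(-1099404939620/27843) = 19282*(-27843/1099404939620) = -268434363/549702469810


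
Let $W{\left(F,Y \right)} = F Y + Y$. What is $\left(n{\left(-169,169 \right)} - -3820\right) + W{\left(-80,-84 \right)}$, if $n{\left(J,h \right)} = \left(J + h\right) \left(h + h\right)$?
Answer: $10456$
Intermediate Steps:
$n{\left(J,h \right)} = 2 h \left(J + h\right)$ ($n{\left(J,h \right)} = \left(J + h\right) 2 h = 2 h \left(J + h\right)$)
$W{\left(F,Y \right)} = Y + F Y$
$\left(n{\left(-169,169 \right)} - -3820\right) + W{\left(-80,-84 \right)} = \left(2 \cdot 169 \left(-169 + 169\right) - -3820\right) - 84 \left(1 - 80\right) = \left(2 \cdot 169 \cdot 0 + \left(-8700 + 12520\right)\right) - -6636 = \left(0 + 3820\right) + 6636 = 3820 + 6636 = 10456$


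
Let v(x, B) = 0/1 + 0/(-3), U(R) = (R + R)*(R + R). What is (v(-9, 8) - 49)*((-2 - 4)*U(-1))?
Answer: 1176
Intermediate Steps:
U(R) = 4*R² (U(R) = (2*R)*(2*R) = 4*R²)
v(x, B) = 0 (v(x, B) = 0*1 + 0*(-⅓) = 0 + 0 = 0)
(v(-9, 8) - 49)*((-2 - 4)*U(-1)) = (0 - 49)*((-2 - 4)*(4*(-1)²)) = -(-294)*4*1 = -(-294)*4 = -49*(-24) = 1176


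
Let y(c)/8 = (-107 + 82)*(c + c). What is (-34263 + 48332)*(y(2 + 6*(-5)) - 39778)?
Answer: -402063882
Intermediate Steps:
y(c) = -400*c (y(c) = 8*((-107 + 82)*(c + c)) = 8*(-50*c) = -400*c)
(-34263 + 48332)*(y(2 + 6*(-5)) - 39778) = (-34263 + 48332)*(-400*(2 + 6*(-5)) - 39778) = 14069*(-400*(2 - 30) - 39778) = 14069*(-400*(-28) - 39778) = 14069*(11200 - 39778) = 14069*(-28578) = -402063882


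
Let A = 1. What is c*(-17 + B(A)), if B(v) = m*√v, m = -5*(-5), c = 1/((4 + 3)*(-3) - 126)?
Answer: -8/147 ≈ -0.054422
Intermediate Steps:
c = -1/147 (c = 1/(7*(-3) - 126) = 1/(-21 - 126) = 1/(-147) = -1/147 ≈ -0.0068027)
m = 25
B(v) = 25*√v
c*(-17 + B(A)) = -(-17 + 25*√1)/147 = -(-17 + 25*1)/147 = -(-17 + 25)/147 = -1/147*8 = -8/147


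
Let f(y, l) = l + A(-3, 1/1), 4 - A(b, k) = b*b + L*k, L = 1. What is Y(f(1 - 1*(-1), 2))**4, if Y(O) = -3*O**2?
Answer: 5308416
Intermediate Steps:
A(b, k) = 4 - k - b**2 (A(b, k) = 4 - (b*b + 1*k) = 4 - (b**2 + k) = 4 - (k + b**2) = 4 + (-k - b**2) = 4 - k - b**2)
f(y, l) = -6 + l (f(y, l) = l + (4 - 1/1 - 1*(-3)**2) = l + (4 - 1*1 - 1*9) = l + (4 - 1 - 9) = l - 6 = -6 + l)
Y(f(1 - 1*(-1), 2))**4 = (-3*(-6 + 2)**2)**4 = (-3*(-4)**2)**4 = (-3*16)**4 = (-48)**4 = 5308416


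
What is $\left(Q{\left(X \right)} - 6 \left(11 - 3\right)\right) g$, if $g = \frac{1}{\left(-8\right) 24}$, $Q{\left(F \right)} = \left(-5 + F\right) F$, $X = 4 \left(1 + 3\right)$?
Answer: $- \frac{2}{3} \approx -0.66667$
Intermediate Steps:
$X = 16$ ($X = 4 \cdot 4 = 16$)
$Q{\left(F \right)} = F \left(-5 + F\right)$
$g = - \frac{1}{192}$ ($g = \frac{1}{-192} = - \frac{1}{192} \approx -0.0052083$)
$\left(Q{\left(X \right)} - 6 \left(11 - 3\right)\right) g = \left(16 \left(-5 + 16\right) - 6 \left(11 - 3\right)\right) \left(- \frac{1}{192}\right) = \left(16 \cdot 11 - 48\right) \left(- \frac{1}{192}\right) = \left(176 - 48\right) \left(- \frac{1}{192}\right) = 128 \left(- \frac{1}{192}\right) = - \frac{2}{3}$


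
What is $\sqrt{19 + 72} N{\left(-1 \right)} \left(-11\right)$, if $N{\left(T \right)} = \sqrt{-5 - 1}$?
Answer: $- 11 i \sqrt{546} \approx - 257.03 i$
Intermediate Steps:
$N{\left(T \right)} = i \sqrt{6}$ ($N{\left(T \right)} = \sqrt{-6} = i \sqrt{6}$)
$\sqrt{19 + 72} N{\left(-1 \right)} \left(-11\right) = \sqrt{19 + 72} i \sqrt{6} \left(-11\right) = \sqrt{91} i \sqrt{6} \left(-11\right) = i \sqrt{546} \left(-11\right) = - 11 i \sqrt{546}$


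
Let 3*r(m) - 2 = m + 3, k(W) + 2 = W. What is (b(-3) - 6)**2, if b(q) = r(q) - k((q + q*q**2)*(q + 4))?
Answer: 6400/9 ≈ 711.11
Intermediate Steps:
k(W) = -2 + W
r(m) = 5/3 + m/3 (r(m) = 2/3 + (m + 3)/3 = 2/3 + (3 + m)/3 = 2/3 + (1 + m/3) = 5/3 + m/3)
b(q) = 11/3 + q/3 - (4 + q)*(q + q**3) (b(q) = (5/3 + q/3) - (-2 + (q + q*q**2)*(q + 4)) = (5/3 + q/3) - (-2 + (q + q**3)*(4 + q)) = (5/3 + q/3) - (-2 + (4 + q)*(q + q**3)) = (5/3 + q/3) + (2 - (4 + q)*(q + q**3)) = 11/3 + q/3 - (4 + q)*(q + q**3))
(b(-3) - 6)**2 = ((11/3 + (1/3)*(-3) - 1*(-3)*(4 - 3 + (-3)**3 + 4*(-3)**2)) - 6)**2 = ((11/3 - 1 - 1*(-3)*(4 - 3 - 27 + 4*9)) - 6)**2 = ((11/3 - 1 - 1*(-3)*(4 - 3 - 27 + 36)) - 6)**2 = ((11/3 - 1 - 1*(-3)*10) - 6)**2 = ((11/3 - 1 + 30) - 6)**2 = (98/3 - 6)**2 = (80/3)**2 = 6400/9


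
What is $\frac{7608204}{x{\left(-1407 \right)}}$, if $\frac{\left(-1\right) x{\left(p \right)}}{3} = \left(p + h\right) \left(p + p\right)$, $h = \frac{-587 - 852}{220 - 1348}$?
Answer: $- \frac{476780784}{743673133} \approx -0.64112$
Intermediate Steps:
$h = \frac{1439}{1128}$ ($h = - \frac{1439}{-1128} = \left(-1439\right) \left(- \frac{1}{1128}\right) = \frac{1439}{1128} \approx 1.2757$)
$x{\left(p \right)} = - 6 p \left(\frac{1439}{1128} + p\right)$ ($x{\left(p \right)} = - 3 \left(p + \frac{1439}{1128}\right) \left(p + p\right) = - 3 \left(\frac{1439}{1128} + p\right) 2 p = - 3 \cdot 2 p \left(\frac{1439}{1128} + p\right) = - 6 p \left(\frac{1439}{1128} + p\right)$)
$\frac{7608204}{x{\left(-1407 \right)}} = \frac{7608204}{\left(- \frac{1}{188}\right) \left(-1407\right) \left(1439 + 1128 \left(-1407\right)\right)} = \frac{7608204}{\left(- \frac{1}{188}\right) \left(-1407\right) \left(1439 - 1587096\right)} = \frac{7608204}{\left(- \frac{1}{188}\right) \left(-1407\right) \left(-1585657\right)} = \frac{7608204}{- \frac{2231019399}{188}} = 7608204 \left(- \frac{188}{2231019399}\right) = - \frac{476780784}{743673133}$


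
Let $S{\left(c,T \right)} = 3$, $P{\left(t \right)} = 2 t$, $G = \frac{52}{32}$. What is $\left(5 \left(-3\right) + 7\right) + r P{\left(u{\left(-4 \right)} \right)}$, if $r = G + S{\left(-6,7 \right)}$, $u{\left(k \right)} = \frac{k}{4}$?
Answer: $- \frac{69}{4} \approx -17.25$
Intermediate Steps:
$G = \frac{13}{8}$ ($G = 52 \cdot \frac{1}{32} = \frac{13}{8} \approx 1.625$)
$u{\left(k \right)} = \frac{k}{4}$ ($u{\left(k \right)} = k \frac{1}{4} = \frac{k}{4}$)
$r = \frac{37}{8}$ ($r = \frac{13}{8} + 3 = \frac{37}{8} \approx 4.625$)
$\left(5 \left(-3\right) + 7\right) + r P{\left(u{\left(-4 \right)} \right)} = \left(5 \left(-3\right) + 7\right) + \frac{37 \cdot 2 \cdot \frac{1}{4} \left(-4\right)}{8} = \left(-15 + 7\right) + \frac{37 \cdot 2 \left(-1\right)}{8} = -8 + \frac{37}{8} \left(-2\right) = -8 - \frac{37}{4} = - \frac{69}{4}$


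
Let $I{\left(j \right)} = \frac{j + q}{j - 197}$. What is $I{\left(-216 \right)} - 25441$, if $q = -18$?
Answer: $- \frac{10506899}{413} \approx -25440.0$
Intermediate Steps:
$I{\left(j \right)} = \frac{-18 + j}{-197 + j}$ ($I{\left(j \right)} = \frac{j - 18}{j - 197} = \frac{-18 + j}{-197 + j}$)
$I{\left(-216 \right)} - 25441 = \frac{-18 - 216}{-197 - 216} - 25441 = \frac{1}{-413} \left(-234\right) - 25441 = \left(- \frac{1}{413}\right) \left(-234\right) - 25441 = \frac{234}{413} - 25441 = - \frac{10506899}{413}$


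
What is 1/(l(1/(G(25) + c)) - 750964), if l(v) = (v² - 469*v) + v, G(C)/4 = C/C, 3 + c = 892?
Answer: -797449/598855908759 ≈ -1.3316e-6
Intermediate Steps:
c = 889 (c = -3 + 892 = 889)
G(C) = 4 (G(C) = 4*(C/C) = 4*1 = 4)
l(v) = v² - 468*v
1/(l(1/(G(25) + c)) - 750964) = 1/((-468 + 1/(4 + 889))/(4 + 889) - 750964) = 1/((-468 + 1/893)/893 - 750964) = 1/((1/893)*(-417923/893) - 750964) = 1/(-417923/797449 - 750964) = 1/(-598855908759/797449) = -797449/598855908759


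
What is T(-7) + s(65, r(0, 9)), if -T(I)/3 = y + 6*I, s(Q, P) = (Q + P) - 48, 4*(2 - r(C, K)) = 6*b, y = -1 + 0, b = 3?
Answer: 287/2 ≈ 143.50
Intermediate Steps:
y = -1
r(C, K) = -5/2 (r(C, K) = 2 - 3*3/2 = 2 - ¼*18 = 2 - 9/2 = -5/2)
s(Q, P) = -48 + P + Q (s(Q, P) = (P + Q) - 48 = -48 + P + Q)
T(I) = 3 - 18*I (T(I) = -3*(-1 + 6*I) = 3 - 18*I)
T(-7) + s(65, r(0, 9)) = (3 - 18*(-7)) + (-48 - 5/2 + 65) = (3 + 126) + 29/2 = 129 + 29/2 = 287/2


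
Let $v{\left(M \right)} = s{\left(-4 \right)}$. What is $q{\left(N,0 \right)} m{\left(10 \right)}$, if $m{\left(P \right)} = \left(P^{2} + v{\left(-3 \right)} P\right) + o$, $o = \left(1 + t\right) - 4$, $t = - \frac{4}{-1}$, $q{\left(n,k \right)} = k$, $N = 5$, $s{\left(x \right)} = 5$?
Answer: $0$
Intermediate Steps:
$t = 4$ ($t = \left(-4\right) \left(-1\right) = 4$)
$v{\left(M \right)} = 5$
$o = 1$ ($o = \left(1 + 4\right) - 4 = 5 - 4 = 1$)
$m{\left(P \right)} = 1 + P^{2} + 5 P$ ($m{\left(P \right)} = \left(P^{2} + 5 P\right) + 1 = 1 + P^{2} + 5 P$)
$q{\left(N,0 \right)} m{\left(10 \right)} = 0 \left(1 + 10^{2} + 5 \cdot 10\right) = 0 \left(1 + 100 + 50\right) = 0 \cdot 151 = 0$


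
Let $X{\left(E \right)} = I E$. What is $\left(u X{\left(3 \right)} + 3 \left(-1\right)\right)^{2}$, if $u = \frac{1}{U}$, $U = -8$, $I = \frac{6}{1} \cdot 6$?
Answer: $\frac{1089}{4} \approx 272.25$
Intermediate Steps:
$I = 36$ ($I = 6 \cdot 1 \cdot 6 = 6 \cdot 6 = 36$)
$X{\left(E \right)} = 36 E$
$u = - \frac{1}{8}$ ($u = \frac{1}{-8} = - \frac{1}{8} \approx -0.125$)
$\left(u X{\left(3 \right)} + 3 \left(-1\right)\right)^{2} = \left(- \frac{36 \cdot 3}{8} + 3 \left(-1\right)\right)^{2} = \left(\left(- \frac{1}{8}\right) 108 - 3\right)^{2} = \left(- \frac{27}{2} - 3\right)^{2} = \left(- \frac{33}{2}\right)^{2} = \frac{1089}{4}$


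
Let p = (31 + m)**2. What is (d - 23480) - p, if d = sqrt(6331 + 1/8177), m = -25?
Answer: -23516 + 2*sqrt(105827936019)/8177 ≈ -23436.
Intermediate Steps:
d = 2*sqrt(105827936019)/8177 (d = sqrt(6331 + 1/8177) = sqrt(51768588/8177) = 2*sqrt(105827936019)/8177 ≈ 79.568)
p = 36 (p = (31 - 25)**2 = 6**2 = 36)
(d - 23480) - p = (2*sqrt(105827936019)/8177 - 23480) - 1*36 = (-23480 + 2*sqrt(105827936019)/8177) - 36 = -23516 + 2*sqrt(105827936019)/8177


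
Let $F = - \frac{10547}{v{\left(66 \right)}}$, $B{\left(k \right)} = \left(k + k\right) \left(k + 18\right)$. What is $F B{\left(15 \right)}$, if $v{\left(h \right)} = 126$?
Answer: $- \frac{580085}{7} \approx -82869.0$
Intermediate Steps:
$B{\left(k \right)} = 2 k \left(18 + k\right)$
$F = - \frac{10547}{126} \approx -83.706$
$F B{\left(15 \right)} = - \frac{10547 \cdot 2 \cdot 15 \left(18 + 15\right)}{126} = - \frac{10547 \cdot 2 \cdot 15 \cdot 33}{126} = \left(- \frac{10547}{126}\right) 990 = - \frac{580085}{7}$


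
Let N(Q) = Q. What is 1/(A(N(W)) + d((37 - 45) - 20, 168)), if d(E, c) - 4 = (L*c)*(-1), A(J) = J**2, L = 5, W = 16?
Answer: -1/580 ≈ -0.0017241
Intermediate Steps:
d(E, c) = 4 - 5*c (d(E, c) = 4 + (5*c)*(-1) = 4 - 5*c)
1/(A(N(W)) + d((37 - 45) - 20, 168)) = 1/(16**2 + (4 - 5*168)) = 1/(256 + (4 - 840)) = 1/(256 - 836) = 1/(-580) = -1/580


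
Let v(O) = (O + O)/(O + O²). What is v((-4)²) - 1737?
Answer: -29527/17 ≈ -1736.9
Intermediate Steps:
v(O) = 2*O/(O + O²) (v(O) = (2*O)/(O + O²) = 2*O/(O + O²))
v((-4)²) - 1737 = 2/(1 + (-4)²) - 1737 = 2/(1 + 16) - 1737 = 2/17 - 1737 = -29527/17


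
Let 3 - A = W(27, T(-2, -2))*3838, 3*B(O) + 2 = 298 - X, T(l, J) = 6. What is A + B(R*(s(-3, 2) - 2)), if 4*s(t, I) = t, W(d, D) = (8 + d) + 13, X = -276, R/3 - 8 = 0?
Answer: -552091/3 ≈ -1.8403e+5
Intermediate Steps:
R = 24 (R = 24 + 3*0 = 24 + 0 = 24)
W(d, D) = 21 + d
s(t, I) = t/4
B(O) = 572/3 (B(O) = -⅔ + (298 - 1*(-276))/3 = -⅔ + (298 + 276)/3 = -⅔ + (⅓)*574 = -⅔ + 574/3 = 572/3)
A = -184221 (A = 3 - (21 + 27)*3838 = 3 - 48*3838 = 3 - 1*184224 = 3 - 184224 = -184221)
A + B(R*(s(-3, 2) - 2)) = -184221 + 572/3 = -552091/3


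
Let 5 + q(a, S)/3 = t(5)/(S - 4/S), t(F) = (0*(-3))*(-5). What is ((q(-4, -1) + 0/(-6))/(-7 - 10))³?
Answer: 3375/4913 ≈ 0.68695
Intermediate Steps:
t(F) = 0 (t(F) = 0*(-5) = 0)
q(a, S) = -15 (q(a, S) = -15 + 3*(0/(S - 4/S)) = -15 + 3*0 = -15 + 0 = -15)
((q(-4, -1) + 0/(-6))/(-7 - 10))³ = ((-15 + 0/(-6))/(-7 - 10))³ = ((-15 + 0*(-⅙))/(-17))³ = ((-15 + 0)*(-1/17))³ = (-15*(-1/17))³ = (15/17)³ = 3375/4913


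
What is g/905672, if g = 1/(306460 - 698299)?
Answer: -1/354877610808 ≈ -2.8179e-12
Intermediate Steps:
g = -1/391839 (g = 1/(-391839) = -1/391839 ≈ -2.5521e-6)
g/905672 = -1/391839/905672 = -1/391839*1/905672 = -1/354877610808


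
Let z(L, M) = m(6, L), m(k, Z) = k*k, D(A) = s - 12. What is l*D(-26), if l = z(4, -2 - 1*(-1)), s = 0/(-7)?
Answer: -432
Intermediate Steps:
s = 0 (s = 0*(-⅐) = 0)
D(A) = -12 (D(A) = 0 - 12 = -12)
m(k, Z) = k²
z(L, M) = 36 (z(L, M) = 6² = 36)
l = 36
l*D(-26) = 36*(-12) = -432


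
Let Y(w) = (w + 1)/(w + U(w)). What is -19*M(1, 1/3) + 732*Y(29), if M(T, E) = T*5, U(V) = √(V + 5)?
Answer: 186725/269 - 7320*√34/269 ≈ 535.47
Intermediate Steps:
U(V) = √(5 + V)
Y(w) = (1 + w)/(w + √(5 + w)) (Y(w) = (w + 1)/(w + √(5 + w)) = (1 + w)/(w + √(5 + w)))
M(T, E) = 5*T
-19*M(1, 1/3) + 732*Y(29) = -95 + 732*((1 + 29)/(29 + √(5 + 29))) = -19*5 + 732*(30/(29 + √34)) = -95 + 732*(30/(29 + √34)) = -95 + 21960/(29 + √34)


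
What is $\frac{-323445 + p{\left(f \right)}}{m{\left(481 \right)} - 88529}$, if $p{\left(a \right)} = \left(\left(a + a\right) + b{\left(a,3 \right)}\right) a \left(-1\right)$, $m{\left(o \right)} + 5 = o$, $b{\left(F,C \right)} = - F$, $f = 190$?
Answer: $\frac{359545}{88053} \approx 4.0833$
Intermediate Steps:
$m{\left(o \right)} = -5 + o$
$p{\left(a \right)} = - a^{2}$ ($p{\left(a \right)} = \left(\left(a + a\right) - a\right) a \left(-1\right) = \left(2 a - a\right) a \left(-1\right) = a a \left(-1\right) = a^{2} \left(-1\right) = - a^{2}$)
$\frac{-323445 + p{\left(f \right)}}{m{\left(481 \right)} - 88529} = \frac{-323445 - 190^{2}}{\left(-5 + 481\right) - 88529} = \frac{-323445 - 36100}{476 - 88529} = \frac{-323445 - 36100}{-88053} = \left(-359545\right) \left(- \frac{1}{88053}\right) = \frac{359545}{88053}$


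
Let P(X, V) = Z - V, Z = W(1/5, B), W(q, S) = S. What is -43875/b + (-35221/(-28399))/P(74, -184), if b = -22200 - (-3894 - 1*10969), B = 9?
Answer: 240737598602/40214148359 ≈ 5.9864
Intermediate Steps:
Z = 9
b = -7337 (b = -22200 - (-3894 - 10969) = -22200 - 1*(-14863) = -22200 + 14863 = -7337)
P(X, V) = 9 - V
-43875/b + (-35221/(-28399))/P(74, -184) = -43875/(-7337) + (-35221/(-28399))/(9 - 1*(-184)) = -43875*(-1/7337) + (-35221*(-1/28399))/(9 + 184) = 43875/7337 + (35221/28399)/193 = 43875/7337 + (35221/28399)*(1/193) = 43875/7337 + 35221/5481007 = 240737598602/40214148359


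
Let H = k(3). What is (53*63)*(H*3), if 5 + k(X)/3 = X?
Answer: -60102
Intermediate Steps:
k(X) = -15 + 3*X
H = -6 (H = -15 + 3*3 = -15 + 9 = -6)
(53*63)*(H*3) = (53*63)*(-6*3) = 3339*(-18) = -60102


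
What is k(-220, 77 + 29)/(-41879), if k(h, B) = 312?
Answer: -312/41879 ≈ -0.0074500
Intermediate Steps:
k(-220, 77 + 29)/(-41879) = 312/(-41879) = 312*(-1/41879) = -312/41879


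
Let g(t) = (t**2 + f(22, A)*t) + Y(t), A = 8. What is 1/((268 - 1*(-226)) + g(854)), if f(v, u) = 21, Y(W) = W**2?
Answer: 1/1477060 ≈ 6.7702e-7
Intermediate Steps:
g(t) = 2*t**2 + 21*t (g(t) = (t**2 + 21*t) + t**2 = 2*t**2 + 21*t)
1/((268 - 1*(-226)) + g(854)) = 1/((268 - 1*(-226)) + 854*(21 + 2*854)) = 1/((268 + 226) + 854*(21 + 1708)) = 1/(494 + 854*1729) = 1/(494 + 1476566) = 1/1477060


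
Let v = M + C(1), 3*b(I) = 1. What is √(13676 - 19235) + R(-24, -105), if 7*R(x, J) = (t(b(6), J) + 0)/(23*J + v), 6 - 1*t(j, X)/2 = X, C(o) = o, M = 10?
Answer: -111/8414 + I*√5559 ≈ -0.013192 + 74.559*I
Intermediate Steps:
b(I) = ⅓ (b(I) = (⅓)*1 = ⅓)
t(j, X) = 12 - 2*X
v = 11 (v = 10 + 1 = 11)
R(x, J) = (12 - 2*J)/(7*(11 + 23*J)) (R(x, J) = (((12 - 2*J) + 0)/(23*J + 11))/7 = ((12 - 2*J)/(11 + 23*J))/7 = (12 - 2*J)/(7*(11 + 23*J)))
√(13676 - 19235) + R(-24, -105) = √(13676 - 19235) + 2*(6 - 1*(-105))/(7*(11 + 23*(-105))) = √(-5559) + 2*(6 + 105)/(7*(11 - 2415)) = I*√5559 + (2/7)*111/(-2404) = I*√5559 + (2/7)*(-1/2404)*111 = I*√5559 - 111/8414 = -111/8414 + I*√5559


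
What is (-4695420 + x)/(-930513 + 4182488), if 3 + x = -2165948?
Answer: -6861371/3251975 ≈ -2.1099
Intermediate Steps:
x = -2165951 (x = -3 - 2165948 = -2165951)
(-4695420 + x)/(-930513 + 4182488) = (-4695420 - 2165951)/(-930513 + 4182488) = -6861371/3251975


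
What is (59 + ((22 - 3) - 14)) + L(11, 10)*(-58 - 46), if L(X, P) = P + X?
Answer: -2120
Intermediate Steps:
(59 + ((22 - 3) - 14)) + L(11, 10)*(-58 - 46) = (59 + ((22 - 3) - 14)) + (10 + 11)*(-58 - 46) = (59 + (19 - 14)) + 21*(-104) = (59 + 5) - 2184 = 64 - 2184 = -2120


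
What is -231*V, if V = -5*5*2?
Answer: 11550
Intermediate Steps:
V = -50 (V = -25*2 = -50)
-231*V = -231*(-50) = 11550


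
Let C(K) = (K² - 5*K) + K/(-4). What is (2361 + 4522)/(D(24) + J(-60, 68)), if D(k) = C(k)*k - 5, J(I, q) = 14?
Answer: 6883/10809 ≈ 0.63678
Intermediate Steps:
C(K) = K² - 21*K/4 (C(K) = (K² - 5*K) + K*(-¼) = (K² - 5*K) - K/4 = K² - 21*K/4)
D(k) = -5 + k²*(-21 + 4*k)/4 (D(k) = (k*(-21 + 4*k)/4)*k - 5 = k²*(-21 + 4*k)/4 - 5 = -5 + k²*(-21 + 4*k)/4)
(2361 + 4522)/(D(24) + J(-60, 68)) = (2361 + 4522)/((-5 + 24²*(-21/4 + 24)) + 14) = 6883/((-5 + 576*(75/4)) + 14) = 6883/((-5 + 10800) + 14) = 6883/(10795 + 14) = 6883/10809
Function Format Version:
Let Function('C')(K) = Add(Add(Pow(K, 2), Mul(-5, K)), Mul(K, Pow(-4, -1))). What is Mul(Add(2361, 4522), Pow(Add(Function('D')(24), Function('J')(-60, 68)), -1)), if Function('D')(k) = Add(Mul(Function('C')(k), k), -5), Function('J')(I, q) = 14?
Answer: Rational(6883, 10809) ≈ 0.63678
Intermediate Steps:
Function('C')(K) = Add(Pow(K, 2), Mul(Rational(-21, 4), K)) (Function('C')(K) = Add(Add(Pow(K, 2), Mul(-5, K)), Mul(K, Rational(-1, 4))) = Add(Add(Pow(K, 2), Mul(-5, K)), Mul(Rational(-1, 4), K)) = Add(Pow(K, 2), Mul(Rational(-21, 4), K)))
Function('D')(k) = Add(-5, Mul(Rational(1, 4), Pow(k, 2), Add(-21, Mul(4, k)))) (Function('D')(k) = Add(Mul(Mul(Rational(1, 4), k, Add(-21, Mul(4, k))), k), -5) = Add(Mul(Rational(1, 4), Pow(k, 2), Add(-21, Mul(4, k))), -5) = Add(-5, Mul(Rational(1, 4), Pow(k, 2), Add(-21, Mul(4, k)))))
Mul(Add(2361, 4522), Pow(Add(Function('D')(24), Function('J')(-60, 68)), -1)) = Mul(Add(2361, 4522), Pow(Add(Add(-5, Mul(Pow(24, 2), Add(Rational(-21, 4), 24))), 14), -1)) = Mul(6883, Pow(Add(Add(-5, Mul(576, Rational(75, 4))), 14), -1)) = Mul(6883, Pow(Add(Add(-5, 10800), 14), -1)) = Mul(6883, Pow(Add(10795, 14), -1)) = Mul(6883, Pow(10809, -1)) = Mul(6883, Rational(1, 10809)) = Rational(6883, 10809)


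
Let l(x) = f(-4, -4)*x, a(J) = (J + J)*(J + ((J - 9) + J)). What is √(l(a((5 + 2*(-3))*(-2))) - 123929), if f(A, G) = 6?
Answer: I*√124001 ≈ 352.14*I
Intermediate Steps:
a(J) = 2*J*(-9 + 3*J) (a(J) = (2*J)*(J + ((-9 + J) + J)) = (2*J)*(J + (-9 + 2*J)) = (2*J)*(-9 + 3*J) = 2*J*(-9 + 3*J))
l(x) = 6*x
√(l(a((5 + 2*(-3))*(-2))) - 123929) = √(6*(6*((5 + 2*(-3))*(-2))*(-3 + (5 + 2*(-3))*(-2))) - 123929) = √(6*(6*((5 - 6)*(-2))*(-3 + (5 - 6)*(-2))) - 123929) = √(6*(6*(-1*(-2))*(-3 - 1*(-2))) - 123929) = √(6*(6*2*(-3 + 2)) - 123929) = √(6*(6*2*(-1)) - 123929) = √(6*(-12) - 123929) = √(-72 - 123929) = √(-124001) = I*√124001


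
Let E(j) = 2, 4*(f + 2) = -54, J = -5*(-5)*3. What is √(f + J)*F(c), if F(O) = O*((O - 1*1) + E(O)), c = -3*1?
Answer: 3*√238 ≈ 46.282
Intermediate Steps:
J = 75 (J = 25*3 = 75)
f = -31/2 (f = -2 + (¼)*(-54) = -2 - 27/2 = -31/2 ≈ -15.500)
c = -3
F(O) = O*(1 + O) (F(O) = O*((O - 1*1) + 2) = O*((O - 1) + 2) = O*((-1 + O) + 2) = O*(1 + O))
√(f + J)*F(c) = √(-31/2 + 75)*(-3*(1 - 3)) = √(119/2)*(-3*(-2)) = (√238/2)*6 = 3*√238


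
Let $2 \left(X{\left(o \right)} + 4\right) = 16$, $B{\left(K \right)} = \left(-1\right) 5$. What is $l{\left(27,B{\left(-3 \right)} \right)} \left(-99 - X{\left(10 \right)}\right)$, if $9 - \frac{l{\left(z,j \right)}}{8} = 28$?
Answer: $15656$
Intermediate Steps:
$B{\left(K \right)} = -5$
$l{\left(z,j \right)} = -152$ ($l{\left(z,j \right)} = 72 - 224 = -152$)
$X{\left(o \right)} = 4$ ($X{\left(o \right)} = -4 + \frac{1}{2} \cdot 16 = -4 + 8 = 4$)
$l{\left(27,B{\left(-3 \right)} \right)} \left(-99 - X{\left(10 \right)}\right) = - 152 \left(-99 - 4\right) = \left(-152\right) \left(-103\right) = 15656$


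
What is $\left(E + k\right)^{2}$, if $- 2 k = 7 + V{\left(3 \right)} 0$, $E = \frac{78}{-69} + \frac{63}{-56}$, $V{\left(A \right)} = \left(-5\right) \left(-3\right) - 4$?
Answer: $\frac{1121481}{33856} \approx 33.125$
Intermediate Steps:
$V{\left(A \right)} = 11$ ($V{\left(A \right)} = 15 - 4 = 11$)
$E = - \frac{415}{184}$ ($E = 78 \left(- \frac{1}{69}\right) + 63 \left(- \frac{1}{56}\right) = - \frac{26}{23} - \frac{9}{8} = - \frac{415}{184} \approx -2.2554$)
$k = - \frac{7}{2}$ ($k = - \frac{7 + 11 \cdot 0}{2} = - \frac{7 + 0}{2} = \left(- \frac{1}{2}\right) 7 = - \frac{7}{2} \approx -3.5$)
$\left(E + k\right)^{2} = \left(- \frac{415}{184} - \frac{7}{2}\right)^{2} = \left(- \frac{1059}{184}\right)^{2} = \frac{1121481}{33856}$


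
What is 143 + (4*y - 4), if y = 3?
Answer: 151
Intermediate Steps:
143 + (4*y - 4) = 143 + (4*3 - 4) = 143 + (12 - 4) = 143 + 8 = 151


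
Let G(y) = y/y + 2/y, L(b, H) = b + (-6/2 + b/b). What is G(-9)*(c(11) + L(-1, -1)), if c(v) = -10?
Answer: -91/9 ≈ -10.111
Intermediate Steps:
L(b, H) = -2 + b (L(b, H) = b + (-6*½ + 1) = b + (-3 + 1) = b - 2 = -2 + b)
G(y) = 1 + 2/y
G(-9)*(c(11) + L(-1, -1)) = ((2 - 9)/(-9))*(-10 + (-2 - 1)) = (-⅑*(-7))*(-10 - 3) = (7/9)*(-13) = -91/9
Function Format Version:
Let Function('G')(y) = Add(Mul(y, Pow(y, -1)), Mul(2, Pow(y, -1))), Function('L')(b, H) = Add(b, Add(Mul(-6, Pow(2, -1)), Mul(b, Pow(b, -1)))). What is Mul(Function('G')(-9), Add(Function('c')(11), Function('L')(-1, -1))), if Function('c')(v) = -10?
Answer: Rational(-91, 9) ≈ -10.111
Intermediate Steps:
Function('L')(b, H) = Add(-2, b) (Function('L')(b, H) = Add(b, Add(Mul(-6, Rational(1, 2)), 1)) = Add(b, Add(-3, 1)) = Add(b, -2) = Add(-2, b))
Function('G')(y) = Add(1, Mul(2, Pow(y, -1)))
Mul(Function('G')(-9), Add(Function('c')(11), Function('L')(-1, -1))) = Mul(Mul(Pow(-9, -1), Add(2, -9)), Add(-10, Add(-2, -1))) = Mul(Mul(Rational(-1, 9), -7), Add(-10, -3)) = Mul(Rational(7, 9), -13) = Rational(-91, 9)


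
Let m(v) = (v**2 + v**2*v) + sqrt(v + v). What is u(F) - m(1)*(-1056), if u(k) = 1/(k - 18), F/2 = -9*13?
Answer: 532223/252 + 1056*sqrt(2) ≈ 3605.4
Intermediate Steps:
F = -234 (F = 2*(-9*13) = 2*(-117) = -234)
u(k) = 1/(-18 + k)
m(v) = v**2 + v**3 + sqrt(2)*sqrt(v) (m(v) = (v**2 + v**3) + sqrt(2*v) = (v**2 + v**3) + sqrt(2)*sqrt(v) = v**2 + v**3 + sqrt(2)*sqrt(v))
u(F) - m(1)*(-1056) = 1/(-18 - 234) - (1**2 + 1**3 + sqrt(2)*sqrt(1))*(-1056) = 1/(-252) - (1 + 1 + sqrt(2)*1)*(-1056) = -1/252 - (1 + 1 + sqrt(2))*(-1056) = -1/252 - (2 + sqrt(2))*(-1056) = -1/252 - (-2112 - 1056*sqrt(2)) = -1/252 + (2112 + 1056*sqrt(2)) = 532223/252 + 1056*sqrt(2)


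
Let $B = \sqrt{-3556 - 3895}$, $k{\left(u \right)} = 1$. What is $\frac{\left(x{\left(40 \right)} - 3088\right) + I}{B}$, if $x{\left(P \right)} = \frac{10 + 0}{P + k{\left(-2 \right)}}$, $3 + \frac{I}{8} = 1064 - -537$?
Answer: $- \frac{397546 i \sqrt{7451}}{305491} \approx - 112.33 i$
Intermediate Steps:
$I = 12784$ ($I = -24 + 8 \left(1064 - -537\right) = -24 + 8 \left(1064 + 537\right) = -24 + 8 \cdot 1601 = -24 + 12808 = 12784$)
$x{\left(P \right)} = \frac{10}{1 + P}$ ($x{\left(P \right)} = \frac{10 + 0}{P + 1} = \frac{10}{1 + P}$)
$B = i \sqrt{7451}$ ($B = \sqrt{-7451} = i \sqrt{7451} \approx 86.319 i$)
$\frac{\left(x{\left(40 \right)} - 3088\right) + I}{B} = \frac{\left(\frac{10}{1 + 40} - 3088\right) + 12784}{i \sqrt{7451}} = \left(\left(\frac{10}{41} - 3088\right) + 12784\right) \left(- \frac{i \sqrt{7451}}{7451}\right) = \left(- \frac{126598}{41} + 12784\right) \left(- \frac{i \sqrt{7451}}{7451}\right) = \frac{397546 \left(- \frac{i \sqrt{7451}}{7451}\right)}{41} = - \frac{397546 i \sqrt{7451}}{305491}$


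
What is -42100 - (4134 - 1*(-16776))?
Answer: -63010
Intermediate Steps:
-42100 - (4134 - 1*(-16776)) = -42100 - (4134 + 16776) = -42100 - 1*20910 = -42100 - 20910 = -63010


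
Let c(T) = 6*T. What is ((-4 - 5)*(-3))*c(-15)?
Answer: -2430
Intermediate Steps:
((-4 - 5)*(-3))*c(-15) = ((-4 - 5)*(-3))*(6*(-15)) = -9*(-3)*(-90) = 27*(-90) = -2430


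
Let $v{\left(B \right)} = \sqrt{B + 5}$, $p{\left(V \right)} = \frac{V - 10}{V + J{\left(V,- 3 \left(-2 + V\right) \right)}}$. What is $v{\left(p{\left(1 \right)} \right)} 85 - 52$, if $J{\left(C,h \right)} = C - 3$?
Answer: $-52 + 85 \sqrt{14} \approx 266.04$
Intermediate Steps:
$J{\left(C,h \right)} = -3 + C$
$p{\left(V \right)} = \frac{-10 + V}{-3 + 2 V}$ ($p{\left(V \right)} = \frac{V - 10}{V + \left(-3 + V\right)} = \frac{V - 10}{-3 + 2 V} = \frac{-10 + V}{-3 + 2 V}$)
$v{\left(B \right)} = \sqrt{5 + B}$
$v{\left(p{\left(1 \right)} \right)} 85 - 52 = \sqrt{5 + \frac{-10 + 1}{-3 + 2 \cdot 1}} \cdot 85 - 52 = \sqrt{5 + \frac{1}{-3 + 2} \left(-9\right)} 85 - 52 = \sqrt{5 + \frac{1}{-1} \left(-9\right)} 85 - 52 = \sqrt{5 - -9} \cdot 85 - 52 = \sqrt{5 + 9} \cdot 85 - 52 = \sqrt{14} \cdot 85 - 52 = 85 \sqrt{14} - 52 = -52 + 85 \sqrt{14}$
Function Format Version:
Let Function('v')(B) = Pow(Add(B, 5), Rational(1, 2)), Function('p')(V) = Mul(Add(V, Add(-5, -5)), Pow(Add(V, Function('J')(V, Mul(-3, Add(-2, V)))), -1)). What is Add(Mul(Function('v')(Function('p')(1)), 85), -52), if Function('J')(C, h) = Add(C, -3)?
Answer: Add(-52, Mul(85, Pow(14, Rational(1, 2)))) ≈ 266.04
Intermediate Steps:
Function('J')(C, h) = Add(-3, C)
Function('p')(V) = Mul(Pow(Add(-3, Mul(2, V)), -1), Add(-10, V)) (Function('p')(V) = Mul(Add(V, Add(-5, -5)), Pow(Add(V, Add(-3, V)), -1)) = Mul(Add(V, -10), Pow(Add(-3, Mul(2, V)), -1)) = Mul(Add(-10, V), Pow(Add(-3, Mul(2, V)), -1)) = Mul(Pow(Add(-3, Mul(2, V)), -1), Add(-10, V)))
Function('v')(B) = Pow(Add(5, B), Rational(1, 2))
Add(Mul(Function('v')(Function('p')(1)), 85), -52) = Add(Mul(Pow(Add(5, Mul(Pow(Add(-3, Mul(2, 1)), -1), Add(-10, 1))), Rational(1, 2)), 85), -52) = Add(Mul(Pow(Add(5, Mul(Pow(Add(-3, 2), -1), -9)), Rational(1, 2)), 85), -52) = Add(Mul(Pow(Add(5, Mul(Pow(-1, -1), -9)), Rational(1, 2)), 85), -52) = Add(Mul(Pow(Add(5, Mul(-1, -9)), Rational(1, 2)), 85), -52) = Add(Mul(Pow(Add(5, 9), Rational(1, 2)), 85), -52) = Add(Mul(Pow(14, Rational(1, 2)), 85), -52) = Add(Mul(85, Pow(14, Rational(1, 2))), -52) = Add(-52, Mul(85, Pow(14, Rational(1, 2))))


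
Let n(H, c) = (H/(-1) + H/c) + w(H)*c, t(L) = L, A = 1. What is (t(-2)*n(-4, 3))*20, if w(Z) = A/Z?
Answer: -230/3 ≈ -76.667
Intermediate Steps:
w(Z) = 1/Z
n(H, c) = -H + H/c + c/H (n(H, c) = (H/(-1) + H/c) + c/H = (H*(-1) + H/c) + c/H = (-H + H/c) + c/H = -H + H/c + c/H)
(t(-2)*n(-4, 3))*20 = -2*(-1*(-4) - 4/3 + 3/(-4))*20 = -2*(4 - 4*⅓ + 3*(-¼))*20 = -2*(4 - 4/3 - ¾)*20 = -2*23/12*20 = -23/6*20 = -230/3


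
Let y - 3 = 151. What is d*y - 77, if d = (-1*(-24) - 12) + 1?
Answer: 1925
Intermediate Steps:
y = 154 (y = 3 + 151 = 154)
d = 13 (d = (24 - 12) + 1 = 12 + 1 = 13)
d*y - 77 = 13*154 - 77 = 2002 - 77 = 1925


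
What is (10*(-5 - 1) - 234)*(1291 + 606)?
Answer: -557718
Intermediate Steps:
(10*(-5 - 1) - 234)*(1291 + 606) = (10*(-6) - 234)*1897 = (-60 - 234)*1897 = -294*1897 = -557718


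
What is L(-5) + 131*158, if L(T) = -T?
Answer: 20703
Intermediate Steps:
L(-5) + 131*158 = -1*(-5) + 131*158 = 5 + 20698 = 20703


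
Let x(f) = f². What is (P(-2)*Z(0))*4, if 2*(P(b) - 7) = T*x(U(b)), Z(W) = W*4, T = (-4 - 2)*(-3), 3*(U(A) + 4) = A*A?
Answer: 0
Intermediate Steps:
U(A) = -4 + A²/3 (U(A) = -4 + (A*A)/3 = -4 + A²/3)
T = 18 (T = -6*(-3) = 18)
Z(W) = 4*W
P(b) = 7 + 9*(-4 + b²/3)² (P(b) = 7 + (18*(-4 + b²/3)²)/2 = 7 + 9*(-4 + b²/3)²)
(P(-2)*Z(0))*4 = ((7 + (-12 + (-2)²)²)*(4*0))*4 = ((7 + (-12 + 4)²)*0)*4 = ((7 + (-8)²)*0)*4 = ((7 + 64)*0)*4 = (71*0)*4 = 0*4 = 0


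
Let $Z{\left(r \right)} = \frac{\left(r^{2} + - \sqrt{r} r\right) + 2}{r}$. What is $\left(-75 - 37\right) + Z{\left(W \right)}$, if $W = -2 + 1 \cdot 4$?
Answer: $-109 - \sqrt{2} \approx -110.41$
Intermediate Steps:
$W = 2$ ($W = -2 + 4 = 2$)
$Z{\left(r \right)} = \frac{2 + r^{2} - r^{\frac{3}{2}}}{r}$ ($Z{\left(r \right)} = \frac{\left(r^{2} - r^{\frac{3}{2}}\right) + 2}{r} = \frac{2 + r^{2} - r^{\frac{3}{2}}}{r}$)
$\left(-75 - 37\right) + Z{\left(W \right)} = \left(-75 - 37\right) + \left(2 - \sqrt{2} + \frac{2}{2}\right) = -112 + \left(2 - \sqrt{2} + 2 \cdot \frac{1}{2}\right) = -112 + \left(2 - \sqrt{2} + 1\right) = -112 + \left(3 - \sqrt{2}\right) = -109 - \sqrt{2}$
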